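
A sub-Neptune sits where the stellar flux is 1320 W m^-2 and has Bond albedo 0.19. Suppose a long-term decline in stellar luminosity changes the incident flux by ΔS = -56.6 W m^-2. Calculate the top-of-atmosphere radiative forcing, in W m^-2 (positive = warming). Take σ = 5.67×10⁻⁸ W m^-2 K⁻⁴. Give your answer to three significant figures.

-11.5 W m^-2

Only a fraction (1−α) is absorbed and it's spread over 4πR², so ΔF = (1−α)ΔS/4 = -11.46 W m^-2.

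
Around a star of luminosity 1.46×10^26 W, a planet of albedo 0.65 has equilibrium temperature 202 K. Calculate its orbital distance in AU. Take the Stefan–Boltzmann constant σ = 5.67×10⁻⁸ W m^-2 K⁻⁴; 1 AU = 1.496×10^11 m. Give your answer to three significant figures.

The flux needed for this T is 4σT⁴/(1−0.65) = 1079 W m^-2.
Then d = [L/(4πS)]^(1/2) = 1.038×10^11 m, i.e. 0.6937 AU.

0.694 AU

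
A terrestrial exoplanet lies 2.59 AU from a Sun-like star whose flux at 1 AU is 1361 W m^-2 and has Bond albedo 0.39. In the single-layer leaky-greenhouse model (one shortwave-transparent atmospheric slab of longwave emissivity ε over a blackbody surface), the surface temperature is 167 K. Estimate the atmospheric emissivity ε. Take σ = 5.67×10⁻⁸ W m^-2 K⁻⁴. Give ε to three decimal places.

0.597

Flux at the orbit: S = 1361/(2.59)² = 202.9 W m^-2.
First, T_e = [202.9·(1−0.39)/(4σ)]^(1/4) = 152.8 K.
Since (2−ε)/2 = (T_e/T_s)⁴ = 0.7016, ε = 0.5968.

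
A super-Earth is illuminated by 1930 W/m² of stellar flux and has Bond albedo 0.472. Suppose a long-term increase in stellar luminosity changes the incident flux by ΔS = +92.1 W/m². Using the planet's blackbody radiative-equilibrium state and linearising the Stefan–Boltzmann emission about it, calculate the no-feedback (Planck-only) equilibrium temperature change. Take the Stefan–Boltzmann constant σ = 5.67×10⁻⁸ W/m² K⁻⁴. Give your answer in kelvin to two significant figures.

3.1 K

The baseline emission temperature is T_e = 258.9 K.
TOA radiative forcing: ΔF = (1−α)ΔS/4 = 0.528·(+92.1)/4 = 12.16 W/m².
The Planck feedback parameter is 4σT_e³ = 3.936 W/m²/K.
So ΔT₀ = 12.16/3.936 = 3.09 K.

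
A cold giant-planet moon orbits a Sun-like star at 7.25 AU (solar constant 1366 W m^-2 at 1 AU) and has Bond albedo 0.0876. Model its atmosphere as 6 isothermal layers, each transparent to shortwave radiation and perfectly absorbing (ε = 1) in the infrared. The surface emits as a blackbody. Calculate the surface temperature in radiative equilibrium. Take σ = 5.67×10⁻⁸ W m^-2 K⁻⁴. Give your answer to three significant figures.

164 kelvin

By the inverse-square law, S = 1366/7.25² = 25.99 W m^-2.
Top-of-atmosphere balance: σT_e⁴ = S(1−α)/4 = 5.928 W m^-2 → T_e = 101.1 K.
For an N-layer opaque stack, T_s⁴ = (N+1)T_e⁴, hence T_s = (7)^(1/4)×101.1 K = 164.5 K.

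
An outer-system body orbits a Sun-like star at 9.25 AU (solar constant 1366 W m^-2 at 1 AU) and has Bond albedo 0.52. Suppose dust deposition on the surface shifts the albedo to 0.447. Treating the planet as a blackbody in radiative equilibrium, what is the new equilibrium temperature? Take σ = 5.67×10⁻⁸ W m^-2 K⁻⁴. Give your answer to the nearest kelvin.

By the inverse-square law, S = 1366/9.25² = 15.96 W m^-2.
With the new albedo, S(1−α₂)/4 = 2.207 W m^-2, so T₂ = 78.99 K.

79 kelvin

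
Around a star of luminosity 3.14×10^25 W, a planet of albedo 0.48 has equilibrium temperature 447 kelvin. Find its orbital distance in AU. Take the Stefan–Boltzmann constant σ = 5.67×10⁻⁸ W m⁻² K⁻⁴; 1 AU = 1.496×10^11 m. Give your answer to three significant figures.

0.0801 AU

Energy balance gives S = 4σT⁴/(1−α) = 17410 W m⁻².
Then d = [L/(4πS)]^(1/2) = 1.198×10^10 m, i.e. 0.08007 AU.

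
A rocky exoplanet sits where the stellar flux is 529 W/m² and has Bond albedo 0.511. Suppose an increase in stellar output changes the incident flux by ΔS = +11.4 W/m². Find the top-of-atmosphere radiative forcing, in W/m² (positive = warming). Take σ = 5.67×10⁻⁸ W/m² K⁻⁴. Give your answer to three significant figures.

ΔF = Δ[S(1−α)]/4 = (1−0.511)·+11.4/4 = 1.394 W/m².

1.39 W/m²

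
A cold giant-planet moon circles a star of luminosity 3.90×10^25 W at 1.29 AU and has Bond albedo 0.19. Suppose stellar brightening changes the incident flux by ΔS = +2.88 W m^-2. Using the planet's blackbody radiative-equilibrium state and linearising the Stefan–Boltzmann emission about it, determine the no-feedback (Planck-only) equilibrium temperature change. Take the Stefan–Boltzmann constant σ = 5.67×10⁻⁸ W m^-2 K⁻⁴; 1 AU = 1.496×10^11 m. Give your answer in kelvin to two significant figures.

1.1 K

d = 1.29 × 1.496×10^11 m = 1.930×10^11 m.
Spreading L over a sphere of radius d: S = 3.90×10^25/(4π·1.93×10^11²) = 83.33 W m^-2.
The baseline emission temperature is T_e = 131.3 K.
ΔF = Δ[S(1−α)]/4 = (1−0.19)·+2.88/4 = 0.5832 W m^-2.
Linearising σT⁴ gives d(σT⁴)/dT = 4σT_e³ = 0.5139 W m^-2 per K.
So ΔT₀ = 0.5832/0.5139 = 1.13 K.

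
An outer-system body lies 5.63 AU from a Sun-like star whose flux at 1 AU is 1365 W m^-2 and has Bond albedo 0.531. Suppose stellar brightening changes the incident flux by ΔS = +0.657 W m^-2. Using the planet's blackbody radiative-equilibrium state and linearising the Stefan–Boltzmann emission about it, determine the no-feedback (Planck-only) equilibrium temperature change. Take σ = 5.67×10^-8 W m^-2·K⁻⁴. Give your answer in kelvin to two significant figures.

0.37 kelvin

Flux at the orbit: S = 1365/(5.63)² = 43.06 W m^-2.
The baseline emission temperature is T_e = 97.14 K.
ΔF = Δ[S(1−α)]/4 = (1−0.531)·+0.657/4 = 0.07703 W m^-2.
The Planck feedback parameter is 4σT_e³ = 0.2079 W m^-2/K.
So ΔT₀ = 0.07703/0.2079 = 0.371 K.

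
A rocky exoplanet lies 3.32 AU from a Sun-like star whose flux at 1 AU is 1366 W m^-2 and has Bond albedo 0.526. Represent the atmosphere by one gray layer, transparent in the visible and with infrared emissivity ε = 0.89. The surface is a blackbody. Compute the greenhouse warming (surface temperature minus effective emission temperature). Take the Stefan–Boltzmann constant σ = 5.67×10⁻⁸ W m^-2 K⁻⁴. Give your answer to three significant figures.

20.1 K

Flux at the orbit: S = 1366/(3.32)² = 123.9 W m^-2.
Effective emission temperature (TOA balance): σT_e⁴ = S(1−α)/4 = 14.69 W m^-2 → T_e = 126.9 K.
For a single slab of emissivity ε, T_s⁴ = 2T_e⁴/(2−ε); thus T_s = 126.9·(1.802)^(1/4) = 147.0 K.
T_s − T_e = 147.0 − 126.9 = 20.12 K.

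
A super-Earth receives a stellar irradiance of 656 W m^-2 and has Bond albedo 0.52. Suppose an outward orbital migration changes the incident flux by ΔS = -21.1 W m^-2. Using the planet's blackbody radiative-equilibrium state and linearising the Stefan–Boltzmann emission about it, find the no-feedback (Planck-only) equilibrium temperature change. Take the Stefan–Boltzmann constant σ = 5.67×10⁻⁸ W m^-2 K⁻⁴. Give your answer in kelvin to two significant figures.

Reference equilibrium: T_e = [S(1−α)/(4σ)]^(1/4) = 193.0 K.
TOA radiative forcing: ΔF = (1−α)ΔS/4 = 0.48·(-21.1)/4 = -2.532 W m^-2.
Linearising σT⁴ gives d(σT⁴)/dT = 4σT_e³ = 1.631 W m^-2 per K.
ΔT₀ = ΔF/λ_P = -2.532/1.631 = -1.55 K.

-1.6 kelvin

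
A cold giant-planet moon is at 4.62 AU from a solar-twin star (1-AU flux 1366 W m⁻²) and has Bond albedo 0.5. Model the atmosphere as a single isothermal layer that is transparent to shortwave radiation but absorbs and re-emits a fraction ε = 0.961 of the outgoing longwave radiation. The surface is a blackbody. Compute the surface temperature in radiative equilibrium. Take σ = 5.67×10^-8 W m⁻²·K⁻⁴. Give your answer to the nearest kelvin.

Flux at the orbit: S = 1366/(4.62)² = 64.00 W m⁻².
The planet radiates to space at T_e = [S(1−α)/(4σ)]^(1/4) = 109.0 K.
The surface balance (absorbed SW + ε·downward IR = σT_s⁴) with T_a⁴ = T_s⁴/2 reduces to T_s = T_e·[2/(2−ε)]^¼ = 128.4 K.

128 K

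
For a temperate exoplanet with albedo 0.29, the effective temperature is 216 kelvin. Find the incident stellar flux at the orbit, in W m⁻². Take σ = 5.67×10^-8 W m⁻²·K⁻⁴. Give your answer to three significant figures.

Invert the energy balance for S: S = 4σT⁴/(1−α).
The emitted flux is σT⁴ = 123.4 W m⁻².
S = 4·123.4/0.71 = 695.3 W m⁻².

695 W m⁻²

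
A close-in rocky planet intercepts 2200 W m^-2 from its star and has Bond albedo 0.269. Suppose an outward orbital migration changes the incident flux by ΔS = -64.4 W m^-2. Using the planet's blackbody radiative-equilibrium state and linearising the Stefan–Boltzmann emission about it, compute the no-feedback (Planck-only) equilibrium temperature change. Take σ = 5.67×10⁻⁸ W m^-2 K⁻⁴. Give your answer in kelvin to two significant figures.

-2.1 K

Unperturbed T_e = [2200·(1−0.269)/(4σ)]^¼ = 290.2 K.
ΔF = Δ[S(1−α)]/4 = (1−0.269)·-64.4/4 = -11.77 W m^-2.
The Planck feedback parameter is 4σT_e³ = 5.542 W m^-2/K.
So ΔT₀ = -11.77/5.542 = -2.12 K.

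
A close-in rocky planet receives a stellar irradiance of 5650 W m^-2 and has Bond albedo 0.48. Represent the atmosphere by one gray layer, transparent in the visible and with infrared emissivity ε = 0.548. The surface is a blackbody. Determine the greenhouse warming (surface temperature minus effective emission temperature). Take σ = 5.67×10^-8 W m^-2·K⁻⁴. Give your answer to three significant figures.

28.1 kelvin

At the top of the atmosphere, σT_e⁴ = S(1−α)/4 = 734.5 W m^-2, giving T_e = 337.4 K.
For a single slab of emissivity ε, T_s⁴ = 2T_e⁴/(2−ε); thus T_s = 337.4·(1.377)^(1/4) = 365.5 K.
The atmosphere warms the surface by 28.12 K.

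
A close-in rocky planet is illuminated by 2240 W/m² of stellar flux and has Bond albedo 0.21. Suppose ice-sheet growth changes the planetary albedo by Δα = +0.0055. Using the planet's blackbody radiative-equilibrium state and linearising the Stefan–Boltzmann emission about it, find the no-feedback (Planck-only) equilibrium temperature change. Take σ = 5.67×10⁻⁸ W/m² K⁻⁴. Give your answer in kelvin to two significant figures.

The baseline emission temperature is T_e = 297.2 K.
The change in absorbed flux is Δ[S(1−α)/4] = −SΔα/4 = -3.080 W/m².
The Planck feedback parameter is 4σT_e³ = 5.954 W/m²/K.
So ΔT₀ = -3.080/5.954 = -0.517 K.

-0.52 K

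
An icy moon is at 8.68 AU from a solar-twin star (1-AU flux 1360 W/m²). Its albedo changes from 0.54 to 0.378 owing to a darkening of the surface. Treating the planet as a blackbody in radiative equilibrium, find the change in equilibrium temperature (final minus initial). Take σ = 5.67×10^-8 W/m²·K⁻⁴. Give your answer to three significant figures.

Irradiance scales as 1/d², so S = 1360 W/m² × (1/8.68)² = 18.05 W/m².
Initial: T₁ = [S(1−0.54)/(4σ)]^(1/4) = 77.79 K.
Final:   T₂ = [S(1−0.378)/(4σ)]^(1/4) = 83.88 K.
Change: 83.88 − 77.79 = 6.094 K.

6.09 K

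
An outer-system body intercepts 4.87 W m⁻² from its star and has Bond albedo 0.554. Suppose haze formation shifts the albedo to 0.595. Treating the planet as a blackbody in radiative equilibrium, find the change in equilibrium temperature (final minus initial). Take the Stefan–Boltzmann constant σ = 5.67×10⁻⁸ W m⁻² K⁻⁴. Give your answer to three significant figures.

With α = 0.554, T₁ = 55.63 K.
After:  T₂ = [4.870·0.405/(4σ)]^(1/4) = 54.30 K.
Change: 54.30 − 55.63 = -1.325 K.

-1.33 kelvin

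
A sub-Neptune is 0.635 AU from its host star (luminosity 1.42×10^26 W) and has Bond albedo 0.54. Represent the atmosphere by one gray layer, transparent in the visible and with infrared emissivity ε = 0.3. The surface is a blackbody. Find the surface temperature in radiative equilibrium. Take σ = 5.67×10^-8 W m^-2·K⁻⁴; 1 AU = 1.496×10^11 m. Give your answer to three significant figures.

d = 0.635 × 1.496×10^11 m = 9.500×10^10 m.
Spreading L over a sphere of radius d: S = 1.42×10^26/(4π·9.50×10^10²) = 1252 W m^-2.
At the top of the atmosphere, σT_e⁴ = S(1−α)/4 = 144.0 W m^-2, giving T_e = 224.5 K.
For a single slab of emissivity ε, T_s⁴ = 2T_e⁴/(2−ε); thus T_s = 224.5·(1.176)^(1/4) = 233.8 K.

234 K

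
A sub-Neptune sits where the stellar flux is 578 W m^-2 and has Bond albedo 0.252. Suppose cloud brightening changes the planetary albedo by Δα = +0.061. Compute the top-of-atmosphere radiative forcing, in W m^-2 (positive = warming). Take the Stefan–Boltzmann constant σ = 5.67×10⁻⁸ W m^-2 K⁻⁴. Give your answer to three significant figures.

-8.81 W m^-2

TOA radiative forcing: ΔF = −S·Δα/4 = −578.0·(+0.061)/4 = -8.815 W m^-2.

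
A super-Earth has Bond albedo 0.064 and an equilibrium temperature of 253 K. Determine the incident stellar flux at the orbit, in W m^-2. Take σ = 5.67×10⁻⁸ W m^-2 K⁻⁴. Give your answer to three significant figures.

993 W m^-2

From S(1−α)/4 = σT⁴: S = 4σT⁴/(1−α).
The emitted flux is σT⁴ = 232.3 W m^-2.
S = 4·232.3/0.936 = 992.8 W m^-2.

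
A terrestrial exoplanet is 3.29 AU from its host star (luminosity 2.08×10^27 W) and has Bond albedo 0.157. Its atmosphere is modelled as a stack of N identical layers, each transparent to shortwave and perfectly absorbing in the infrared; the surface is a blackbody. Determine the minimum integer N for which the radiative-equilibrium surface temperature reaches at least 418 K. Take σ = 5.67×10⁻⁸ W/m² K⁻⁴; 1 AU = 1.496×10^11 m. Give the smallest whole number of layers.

12

d = 3.29 × 1.496×10^11 m = 4.922×10^11 m.
S = L/(4πd²) = 683.3 W/m².
Top-of-atmosphere balance: σT_e⁴ = S(1−α)/4 = 144.0 W/m² → T_e = 224.5 K.
Since T_s⁴ = (N+1)T_e⁴, we need N ≥ (T_s/T_e)⁴ − 1 = 11.020.
Rounding up, N = 12.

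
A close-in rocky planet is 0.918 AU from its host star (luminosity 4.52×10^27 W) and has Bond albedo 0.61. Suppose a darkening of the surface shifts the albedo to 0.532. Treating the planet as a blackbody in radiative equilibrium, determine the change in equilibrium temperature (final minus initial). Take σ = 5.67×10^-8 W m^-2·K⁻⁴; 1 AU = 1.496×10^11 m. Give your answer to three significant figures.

Orbital distance: d = 0.918 AU = 1.373×10^11 m.
Spreading L over a sphere of radius d: S = 4.52×10^27/(4π·1.37×10^11²) = 19070 W m^-2.
Before: T₁ = [19070·0.39/(4σ)]^(1/4) = 425.5 K.
With α = 0.532, T₂ = 445.4 K.
ΔT = T₂ − T₁ = 19.85 K.

19.8 K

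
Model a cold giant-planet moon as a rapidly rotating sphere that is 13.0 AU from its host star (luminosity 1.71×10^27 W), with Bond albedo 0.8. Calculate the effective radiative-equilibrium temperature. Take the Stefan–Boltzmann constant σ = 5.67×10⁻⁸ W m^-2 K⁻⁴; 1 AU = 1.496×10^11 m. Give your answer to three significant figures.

75.1 K

d = 13.0 × 1.496×10^11 m = 1.945×10^12 m.
S = L/(4πd²) = 35.98 W m^-2.
Averaging over the sphere, the absorbed flux is S(1−α)/4 = 1.799 W m^-2.
In equilibrium σT⁴ equals this, so T = 75.05 K.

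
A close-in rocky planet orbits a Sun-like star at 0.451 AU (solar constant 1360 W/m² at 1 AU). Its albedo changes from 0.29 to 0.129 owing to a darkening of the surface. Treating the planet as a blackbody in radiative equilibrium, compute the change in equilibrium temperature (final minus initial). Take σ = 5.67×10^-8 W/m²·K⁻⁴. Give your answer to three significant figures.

19.9 kelvin

Flux at the orbit: S = 1360/(0.451)² = 6686 W/m².
With α = 0.29, T₁ = 380.4 K.
Final:   T₂ = [S(1−0.129)/(4σ)]^(1/4) = 400.3 K.
Change: 400.3 − 380.4 = 19.94 K.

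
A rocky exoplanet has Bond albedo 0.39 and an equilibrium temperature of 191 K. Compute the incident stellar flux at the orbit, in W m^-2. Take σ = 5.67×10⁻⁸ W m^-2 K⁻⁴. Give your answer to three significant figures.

Invert the energy balance for S: S = 4σT⁴/(1−α).
The emitted flux is σT⁴ = 75.46 W m^-2.
S = 4·75.46/0.61 = 494.8 W m^-2.

495 W m^-2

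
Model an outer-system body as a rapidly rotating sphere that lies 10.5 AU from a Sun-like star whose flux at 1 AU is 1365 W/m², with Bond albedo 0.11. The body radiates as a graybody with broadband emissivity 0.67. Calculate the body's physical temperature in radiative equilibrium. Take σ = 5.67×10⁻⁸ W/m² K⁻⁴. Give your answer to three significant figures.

92.3 K

Flux at the orbit: S = 1365/(10.5)² = 12.38 W/m².
The planet absorbs (1−α)S over its disc πR² and re-emits over 4πR², so the mean absorbed flux is (1−0.11)·12.38/4 = 2.755 W/m².
Equating to εσT⁴ with ε = 0.67: T = (2.755/0.67σ)^(1/4) = 92.28 K.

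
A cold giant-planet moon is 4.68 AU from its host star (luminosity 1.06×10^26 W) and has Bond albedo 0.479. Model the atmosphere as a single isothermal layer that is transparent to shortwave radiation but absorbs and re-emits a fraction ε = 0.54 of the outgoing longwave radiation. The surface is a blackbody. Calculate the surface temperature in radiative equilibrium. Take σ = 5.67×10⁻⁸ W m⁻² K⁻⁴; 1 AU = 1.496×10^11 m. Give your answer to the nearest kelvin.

Orbital distance: d = 4.68 AU = 7.001×10^11 m.
Spreading L over a sphere of radius d: S = 1.06×10^26/(4π·7.00×10^11²) = 17.21 W m⁻².
At the top of the atmosphere, σT_e⁴ = S(1−α)/4 = 2.241 W m⁻², giving T_e = 79.29 K.
Surface balance with a leaky layer gives σT_s⁴ = σT_e⁴·2/(2−ε), so T_s = T_e·[2/(2−0.54)]^(1/4) = 85.78 K.

86 kelvin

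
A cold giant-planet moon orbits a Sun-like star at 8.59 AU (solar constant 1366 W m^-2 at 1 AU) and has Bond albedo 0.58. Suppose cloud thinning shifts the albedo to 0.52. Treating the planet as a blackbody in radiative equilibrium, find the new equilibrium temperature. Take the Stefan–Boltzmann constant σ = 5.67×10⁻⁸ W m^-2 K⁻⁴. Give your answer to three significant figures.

Irradiance scales as 1/d², so S = 1366 W m^-2 × (1/8.59)² = 18.51 W m^-2.
T₂ = [S(1−α₂)/(4σ)]^(1/4) = [18.51·0.48/(4σ)]^(1/4) = 79.12 K.

79.1 kelvin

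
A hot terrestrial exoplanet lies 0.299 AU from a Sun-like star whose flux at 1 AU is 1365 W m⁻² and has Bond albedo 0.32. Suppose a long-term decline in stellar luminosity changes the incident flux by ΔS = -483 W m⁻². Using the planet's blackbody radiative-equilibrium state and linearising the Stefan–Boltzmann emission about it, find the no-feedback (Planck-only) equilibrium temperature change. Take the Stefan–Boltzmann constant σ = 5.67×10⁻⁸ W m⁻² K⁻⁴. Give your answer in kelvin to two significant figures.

-3.7 K

By the inverse-square law, S = 1365/0.299² = 15270 W m⁻².
The baseline emission temperature is T_e = 462.6 K.
Only a fraction (1−α) is absorbed and it's spread over 4πR², so ΔF = (1−α)ΔS/4 = -82.11 W m⁻².
Planck response: λ_P = 4σT_e³ = 4·5.67×10⁻⁸·(462.6)³ = 22.45 W m⁻²/K.
ΔT₀ = ΔF/λ_P = -82.11/22.45 = -3.66 K.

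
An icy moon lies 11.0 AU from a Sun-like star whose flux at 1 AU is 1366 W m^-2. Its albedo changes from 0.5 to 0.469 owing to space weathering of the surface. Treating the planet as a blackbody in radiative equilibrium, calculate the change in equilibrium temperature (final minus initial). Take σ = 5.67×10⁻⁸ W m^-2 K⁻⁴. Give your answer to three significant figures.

1.07 kelvin

Irradiance scales as 1/d², so S = 1366 W m^-2 × (1/11.0)² = 11.29 W m^-2.
With α = 0.5, T₁ = 70.63 K.
After:  T₂ = [11.29·0.531/(4σ)]^(1/4) = 71.70 K.
Change: 71.70 − 70.63 = 1.070 K.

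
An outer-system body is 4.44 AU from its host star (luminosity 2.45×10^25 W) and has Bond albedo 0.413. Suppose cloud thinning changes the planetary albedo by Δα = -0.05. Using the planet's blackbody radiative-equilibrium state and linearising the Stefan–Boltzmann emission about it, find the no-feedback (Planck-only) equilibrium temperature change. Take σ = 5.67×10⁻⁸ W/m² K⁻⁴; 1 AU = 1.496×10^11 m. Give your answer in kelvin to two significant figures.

d = 4.44 × 1.496×10^11 m = 6.642×10^11 m.
S = L/(4πd²) = 4.419 W/m².
Unperturbed T_e = [4.419·(1−0.413)/(4σ)]^¼ = 58.15 K.
The change in absorbed flux is Δ[S(1−α)/4] = −SΔα/4 = 0.05524 W/m².
Linearising σT⁴ gives d(σT⁴)/dT = 4σT_e³ = 0.04461 W/m² per K.
So ΔT₀ = 0.05524/0.04461 = 1.24 K.

1.2 kelvin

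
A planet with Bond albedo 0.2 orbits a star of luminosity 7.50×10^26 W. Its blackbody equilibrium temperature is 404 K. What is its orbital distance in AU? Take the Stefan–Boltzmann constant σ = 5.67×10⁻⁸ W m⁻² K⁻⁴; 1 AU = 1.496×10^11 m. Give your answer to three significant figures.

Energy balance gives S = 4σT⁴/(1−α) = 7552 W m⁻².
Then d = [L/(4πS)]^(1/2) = 8.890×10^10 m, i.e. 0.5942 AU.

0.594 AU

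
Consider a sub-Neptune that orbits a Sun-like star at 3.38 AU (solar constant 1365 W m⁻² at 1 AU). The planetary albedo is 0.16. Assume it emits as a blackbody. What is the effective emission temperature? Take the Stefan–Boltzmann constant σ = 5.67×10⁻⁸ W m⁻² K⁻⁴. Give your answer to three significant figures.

Irradiance scales as 1/d², so S = 1365 W m⁻² × (1/3.38)² = 119.5 W m⁻².
Absorbed flux (global mean): S(1−α)/4 = 119.5·0.84/4 = 25.09 W m⁻².
Set σT⁴ = 25.09 → T = (25.09/σ)^(1/4) = 145.0 K.

145 kelvin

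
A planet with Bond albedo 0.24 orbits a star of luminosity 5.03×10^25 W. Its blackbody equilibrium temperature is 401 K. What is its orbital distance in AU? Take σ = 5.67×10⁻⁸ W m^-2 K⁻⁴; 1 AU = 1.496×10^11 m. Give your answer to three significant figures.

Required flux: S = 4σT⁴/(1−α) = 7716 W m^-2.
From L = 4πd²S, d = √(5.03×10^25/(4π·7716)) = 2.278×10^10 m = 0.1522 AU.

0.152 AU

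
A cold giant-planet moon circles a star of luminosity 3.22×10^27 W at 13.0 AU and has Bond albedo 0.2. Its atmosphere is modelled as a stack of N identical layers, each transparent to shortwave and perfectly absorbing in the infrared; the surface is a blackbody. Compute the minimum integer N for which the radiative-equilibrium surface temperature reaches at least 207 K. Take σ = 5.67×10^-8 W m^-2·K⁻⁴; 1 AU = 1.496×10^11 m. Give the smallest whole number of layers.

7

d = 13.0 × 1.496×10^11 m = 1.945×10^12 m.
Spreading L over a sphere of radius d: S = 3.22×10^27/(4π·1.94×10^12²) = 67.75 W m^-2.
The effective emission temperature is T_e = [S(1−α)/(4σ)]^¼ = 124.3 K.
Need (N+1)T_e⁴ ≥ T_s⁴, i.e. N+1 ≥ (207/124.3)⁴ = 7.683.
Rounding up, N = 7.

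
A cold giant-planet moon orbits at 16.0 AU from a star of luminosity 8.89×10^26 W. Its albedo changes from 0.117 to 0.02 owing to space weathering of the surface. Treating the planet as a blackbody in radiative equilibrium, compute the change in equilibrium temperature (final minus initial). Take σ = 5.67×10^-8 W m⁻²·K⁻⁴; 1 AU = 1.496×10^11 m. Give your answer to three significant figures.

d = 16.0 × 1.496×10^11 m = 2.394×10^12 m.
Flux at the orbit: S = L/(4πd²) = 8.89×10^26/(4π·(2.39×10^12)²) = 12.35 W m⁻².
Before: T₁ = [12.35·0.883/(4σ)]^(1/4) = 83.27 K.
Final:   T₂ = [S(1−0.02)/(4σ)]^(1/4) = 85.47 K.
ΔT = T₂ − T₁ = 2.198 K.

2.20 K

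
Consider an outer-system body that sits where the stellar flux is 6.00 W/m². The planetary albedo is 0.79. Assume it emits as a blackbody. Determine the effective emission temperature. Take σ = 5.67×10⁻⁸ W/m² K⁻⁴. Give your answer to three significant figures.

Averaging over the sphere, the absorbed flux is S(1−α)/4 = 0.3150 W/m².
In equilibrium σT⁴ equals this, so T = 48.55 K.

48.5 K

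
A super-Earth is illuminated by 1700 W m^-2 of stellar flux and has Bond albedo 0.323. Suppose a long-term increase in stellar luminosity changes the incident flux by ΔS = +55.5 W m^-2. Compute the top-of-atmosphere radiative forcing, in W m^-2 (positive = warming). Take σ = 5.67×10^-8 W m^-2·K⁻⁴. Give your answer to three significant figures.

Only a fraction (1−α) is absorbed and it's spread over 4πR², so ΔF = (1−α)ΔS/4 = 9.393 W m^-2.

9.39 W m^-2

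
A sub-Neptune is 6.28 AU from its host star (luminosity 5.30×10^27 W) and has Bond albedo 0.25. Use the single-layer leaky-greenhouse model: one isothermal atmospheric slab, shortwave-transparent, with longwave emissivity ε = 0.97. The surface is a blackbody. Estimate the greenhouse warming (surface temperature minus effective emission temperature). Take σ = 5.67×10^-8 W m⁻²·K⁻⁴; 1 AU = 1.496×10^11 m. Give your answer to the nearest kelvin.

36 kelvin

d = 6.28 × 1.496×10^11 m = 9.395×10^11 m.
S = L/(4πd²) = 477.8 W m⁻².
At the top of the atmosphere, σT_e⁴ = S(1−α)/4 = 89.60 W m⁻², giving T_e = 199.4 K.
For a single slab of emissivity ε, T_s⁴ = 2T_e⁴/(2−ε); thus T_s = 199.4·(1.942)^(1/4) = 235.4 K.
T_s − T_e = 235.4 − 199.4 = 35.98 K.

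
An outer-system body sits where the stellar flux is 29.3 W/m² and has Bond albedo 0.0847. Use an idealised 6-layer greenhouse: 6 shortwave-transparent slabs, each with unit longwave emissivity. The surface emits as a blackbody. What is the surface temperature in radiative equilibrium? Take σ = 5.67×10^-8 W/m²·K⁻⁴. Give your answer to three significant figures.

170 kelvin

OLR = S(1−α)/4 = 6.705 W/m²; the top layer radiates at T_e = 104.3 K.
For an N-layer opaque stack, T_s⁴ = (N+1)T_e⁴, hence T_s = (7)^(1/4)×104.3 K = 169.6 K.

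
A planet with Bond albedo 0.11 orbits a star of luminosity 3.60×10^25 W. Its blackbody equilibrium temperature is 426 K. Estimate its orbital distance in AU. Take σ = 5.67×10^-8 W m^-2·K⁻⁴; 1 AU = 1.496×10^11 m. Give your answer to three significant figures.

The flux needed for this T is 4σT⁴/(1−0.11) = 8393 W m^-2.
From L = 4πd²S, d = √(3.60×10^25/(4π·8393)) = 1.848×10^10 m = 0.1235 AU.

0.124 AU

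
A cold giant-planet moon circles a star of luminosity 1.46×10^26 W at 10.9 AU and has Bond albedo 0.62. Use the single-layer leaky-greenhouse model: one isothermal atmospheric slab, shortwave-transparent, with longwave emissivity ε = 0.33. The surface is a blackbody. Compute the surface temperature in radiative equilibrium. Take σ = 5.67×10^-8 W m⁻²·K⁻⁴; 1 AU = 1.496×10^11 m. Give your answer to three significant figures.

d = 10.9 × 1.496×10^11 m = 1.631×10^12 m.
Spreading L over a sphere of radius d: S = 1.46×10^26/(4π·1.63×10^12²) = 4.369 W m⁻².
The planet radiates to space at T_e = [S(1−α)/(4σ)]^(1/4) = 52.02 K.
Surface balance with a leaky layer gives σT_s⁴ = σT_e⁴·2/(2−ε), so T_s = T_e·[2/(2−0.33)]^(1/4) = 54.42 K.

54.4 K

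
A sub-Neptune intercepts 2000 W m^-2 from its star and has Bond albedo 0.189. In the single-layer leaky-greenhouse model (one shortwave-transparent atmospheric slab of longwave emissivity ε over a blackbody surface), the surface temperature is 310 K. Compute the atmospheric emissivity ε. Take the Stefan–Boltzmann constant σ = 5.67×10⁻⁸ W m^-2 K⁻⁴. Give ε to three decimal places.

Effective temperature: T_e = [S(1−α)/(4σ)]^(1/4) = 290.8 K.
T_s⁴ = T_e⁴·2/(2−ε) → ε = 2 − 2(T_e/T_s)⁴ = 2 − 2·(290.8/310)⁴ = 0.4512.

0.451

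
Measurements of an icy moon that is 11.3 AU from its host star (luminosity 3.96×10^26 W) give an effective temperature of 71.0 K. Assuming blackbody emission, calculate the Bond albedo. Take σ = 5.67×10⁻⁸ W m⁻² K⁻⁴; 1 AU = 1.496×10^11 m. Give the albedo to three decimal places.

0.477

d = 11.3 × 1.496×10^11 m = 1.690×10^12 m.
Flux at the orbit: S = L/(4πd²) = 3.96×10^26/(4π·(1.69×10^12)²) = 11.03 W m⁻².
Energy balance: S(1−α)/4 = σT⁴, so 1−α = 4σT⁴/S.
σT⁴ = 1.441 W m⁻², so 4σT⁴ = 5.763 W m⁻².
1−α = 5.763/11.03 = 0.5227, so α = 0.4773.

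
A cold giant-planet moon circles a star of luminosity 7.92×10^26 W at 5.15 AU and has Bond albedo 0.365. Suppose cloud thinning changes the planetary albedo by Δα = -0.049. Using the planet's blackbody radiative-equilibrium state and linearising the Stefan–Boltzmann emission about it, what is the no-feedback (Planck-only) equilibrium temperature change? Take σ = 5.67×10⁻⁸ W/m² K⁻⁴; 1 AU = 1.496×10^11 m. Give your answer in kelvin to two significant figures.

2.5 K

Orbital distance: d = 5.15 AU = 7.704×10^11 m.
Spreading L over a sphere of radius d: S = 7.92×10^26/(4π·7.70×10^11²) = 106.2 W/m².
Reference equilibrium: T_e = [S(1−α)/(4σ)]^(1/4) = 131.3 K.
The change in absorbed flux is Δ[S(1−α)/4] = −SΔα/4 = 1.301 W/m².
Planck response: λ_P = 4σT_e³ = 4·5.67×10⁻⁸·(131.3)³ = 0.5135 W/m²/K.
So ΔT₀ = 1.301/0.5135 = 2.53 K.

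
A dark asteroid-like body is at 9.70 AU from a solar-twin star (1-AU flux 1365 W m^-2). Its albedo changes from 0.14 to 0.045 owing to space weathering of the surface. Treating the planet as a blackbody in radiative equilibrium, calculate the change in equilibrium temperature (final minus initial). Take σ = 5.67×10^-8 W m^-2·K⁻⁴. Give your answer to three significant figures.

2.29 K

By the inverse-square law, S = 1365/9.70² = 14.51 W m^-2.
With α = 0.14, T₁ = 86.12 K.
After:  T₂ = [14.51·0.955/(4σ)]^(1/4) = 88.41 K.
Change: 88.41 − 86.12 = 2.286 K.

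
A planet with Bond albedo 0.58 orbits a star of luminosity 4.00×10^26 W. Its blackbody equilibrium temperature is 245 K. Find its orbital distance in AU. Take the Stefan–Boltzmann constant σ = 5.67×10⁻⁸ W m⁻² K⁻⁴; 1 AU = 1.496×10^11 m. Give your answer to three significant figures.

0.855 AU

Required flux: S = 4σT⁴/(1−α) = 1946 W m⁻².
From L = 4πd²S, d = √(4.00×10^26/(4π·1946)) = 1.279×10^11 m = 0.8550 AU.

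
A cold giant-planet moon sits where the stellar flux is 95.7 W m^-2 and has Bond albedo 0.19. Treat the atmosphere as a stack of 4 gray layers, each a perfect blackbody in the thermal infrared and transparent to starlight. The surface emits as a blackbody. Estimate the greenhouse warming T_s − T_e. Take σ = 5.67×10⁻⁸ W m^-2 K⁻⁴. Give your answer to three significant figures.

OLR = S(1−α)/4 = 19.38 W m^-2; the top layer radiates at T_e = 136.0 K.
Surface: T_s = (5)^¼·T_e = 203.3 K.
So the greenhouse effect raises the surface by 203.3 − 136.0 = 67.35 K.

67.4 K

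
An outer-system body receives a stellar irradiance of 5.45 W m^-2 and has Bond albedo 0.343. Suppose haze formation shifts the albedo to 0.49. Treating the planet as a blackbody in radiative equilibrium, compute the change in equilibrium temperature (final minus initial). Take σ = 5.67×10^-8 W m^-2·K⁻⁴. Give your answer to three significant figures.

Initial: T₁ = [S(1−0.343)/(4σ)]^(1/4) = 63.03 K.
After:  T₂ = [5.450·0.51/(4σ)]^(1/4) = 59.17 K.
Change: 59.17 − 63.03 = -3.868 K.

-3.87 K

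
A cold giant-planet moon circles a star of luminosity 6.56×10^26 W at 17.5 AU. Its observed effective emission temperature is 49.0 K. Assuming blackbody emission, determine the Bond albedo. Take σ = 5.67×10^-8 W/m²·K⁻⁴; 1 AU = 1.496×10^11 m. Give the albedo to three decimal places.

Orbital distance: d = 17.5 AU = 2.618×10^12 m.
S = L/(4πd²) = 7.616 W/m².
Rearranging the radiative balance, α = 1 − 4σT⁴/S.
4σT⁴ = 4·5.67×10⁻⁸·(49.0)⁴ = 1.307 W/m².
1−α = 1.307/7.616 = 0.1717, so α = 0.8283.

0.828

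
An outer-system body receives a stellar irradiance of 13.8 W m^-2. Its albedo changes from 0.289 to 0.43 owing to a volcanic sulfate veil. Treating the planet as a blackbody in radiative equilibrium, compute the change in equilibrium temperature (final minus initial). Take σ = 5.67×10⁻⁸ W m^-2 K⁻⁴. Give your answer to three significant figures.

-4.36 K

With α = 0.289, T₁ = 81.10 K.
Final:   T₂ = [S(1−0.43)/(4σ)]^(1/4) = 76.74 K.
ΔT = T₂ − T₁ = -4.360 K.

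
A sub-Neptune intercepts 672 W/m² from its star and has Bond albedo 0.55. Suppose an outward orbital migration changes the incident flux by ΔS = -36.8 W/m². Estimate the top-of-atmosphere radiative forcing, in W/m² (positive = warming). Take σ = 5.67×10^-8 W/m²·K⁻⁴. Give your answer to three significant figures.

Only a fraction (1−α) is absorbed and it's spread over 4πR², so ΔF = (1−α)ΔS/4 = -4.140 W/m².

-4.14 W/m²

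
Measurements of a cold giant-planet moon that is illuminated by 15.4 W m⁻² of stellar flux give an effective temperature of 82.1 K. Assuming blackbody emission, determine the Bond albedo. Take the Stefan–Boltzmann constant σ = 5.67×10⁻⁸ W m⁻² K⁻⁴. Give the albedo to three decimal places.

Energy balance: S(1−α)/4 = σT⁴, so 1−α = 4σT⁴/S.
4σT⁴ = 4·5.67×10⁻⁸·(82.1)⁴ = 10.30 W m⁻².
Hence α = 1 − 10.30/15.40 = 0.3309.

0.331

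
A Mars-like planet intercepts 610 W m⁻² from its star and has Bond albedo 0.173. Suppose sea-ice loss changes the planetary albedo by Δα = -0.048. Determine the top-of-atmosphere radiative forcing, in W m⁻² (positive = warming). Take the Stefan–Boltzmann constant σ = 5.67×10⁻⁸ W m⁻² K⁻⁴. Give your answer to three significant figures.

7.32 W m⁻²

The change in absorbed flux is Δ[S(1−α)/4] = −SΔα/4 = 7.320 W m⁻².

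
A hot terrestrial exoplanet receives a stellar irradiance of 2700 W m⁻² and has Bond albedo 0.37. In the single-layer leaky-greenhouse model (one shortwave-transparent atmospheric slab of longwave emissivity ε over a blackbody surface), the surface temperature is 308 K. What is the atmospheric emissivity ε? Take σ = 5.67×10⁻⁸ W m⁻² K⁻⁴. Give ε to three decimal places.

0.333

Effective temperature: T_e = [S(1−α)/(4σ)]^(1/4) = 294.3 K.
Since (2−ε)/2 = (T_e/T_s)⁴ = 0.8334, ε = 0.3332.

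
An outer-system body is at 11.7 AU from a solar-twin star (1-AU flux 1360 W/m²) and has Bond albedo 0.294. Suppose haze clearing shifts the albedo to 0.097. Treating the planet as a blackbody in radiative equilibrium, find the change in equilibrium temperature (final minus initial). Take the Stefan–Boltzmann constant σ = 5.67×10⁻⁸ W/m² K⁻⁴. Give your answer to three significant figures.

Flux at the orbit: S = 1360/(11.7)² = 9.935 W/m².
Before: T₁ = [9.935·0.706/(4σ)]^(1/4) = 74.57 K.
With α = 0.097, T₂ = 79.31 K.
ΔT = T₂ − T₁ = 4.732 K.

4.73 K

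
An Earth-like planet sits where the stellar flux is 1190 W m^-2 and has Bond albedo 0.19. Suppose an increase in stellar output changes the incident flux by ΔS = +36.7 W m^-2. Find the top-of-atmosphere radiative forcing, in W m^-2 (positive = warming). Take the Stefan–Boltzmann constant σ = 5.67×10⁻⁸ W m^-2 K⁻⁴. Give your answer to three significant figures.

7.43 W m^-2

ΔF = Δ[S(1−α)]/4 = (1−0.19)·+36.7/4 = 7.432 W m^-2.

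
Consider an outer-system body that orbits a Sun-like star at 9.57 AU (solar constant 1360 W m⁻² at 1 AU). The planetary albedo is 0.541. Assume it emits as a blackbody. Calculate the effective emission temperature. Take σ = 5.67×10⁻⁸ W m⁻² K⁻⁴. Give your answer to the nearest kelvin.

74 K

Irradiance scales as 1/d², so S = 1360 W m⁻² × (1/9.57)² = 14.85 W m⁻².
Absorbed flux (global mean): S(1−α)/4 = 14.85·0.459/4 = 1.704 W m⁻².
Balancing against σT⁴: T = (1.704/5.67×10⁻⁸)^(1/4) = 74.04 K.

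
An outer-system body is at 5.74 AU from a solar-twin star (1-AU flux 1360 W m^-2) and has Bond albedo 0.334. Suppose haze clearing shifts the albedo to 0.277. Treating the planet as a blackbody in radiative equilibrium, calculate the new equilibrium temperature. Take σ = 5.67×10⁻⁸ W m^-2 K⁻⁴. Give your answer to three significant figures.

Flux at the orbit: S = 1360/(5.74)² = 41.28 W m^-2.
With the new albedo, S(1−α₂)/4 = 7.461 W m^-2, so T₂ = 107.1 K.

107 K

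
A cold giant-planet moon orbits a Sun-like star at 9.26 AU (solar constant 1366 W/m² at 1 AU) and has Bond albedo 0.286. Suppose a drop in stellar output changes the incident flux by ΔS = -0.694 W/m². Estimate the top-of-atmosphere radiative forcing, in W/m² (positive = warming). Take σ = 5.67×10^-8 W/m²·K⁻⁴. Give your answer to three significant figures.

-0.124 W/m²

Irradiance scales as 1/d², so S = 1366 W/m² × (1/9.26)² = 15.93 W/m².
Only a fraction (1−α) is absorbed and it's spread over 4πR², so ΔF = (1−α)ΔS/4 = -0.1239 W/m².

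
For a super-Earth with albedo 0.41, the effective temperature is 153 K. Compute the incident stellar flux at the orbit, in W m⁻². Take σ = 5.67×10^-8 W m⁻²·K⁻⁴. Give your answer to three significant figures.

From S(1−α)/4 = σT⁴: S = 4σT⁴/(1−α).
The emitted flux is σT⁴ = 31.07 W m⁻².
So S = 4×31.07/(1−0.41) = 210.6 W m⁻².

211 W m⁻²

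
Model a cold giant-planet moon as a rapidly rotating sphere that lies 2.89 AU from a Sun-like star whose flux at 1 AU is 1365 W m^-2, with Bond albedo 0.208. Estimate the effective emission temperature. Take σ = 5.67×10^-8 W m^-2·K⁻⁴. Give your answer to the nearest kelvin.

155 kelvin

Flux at the orbit: S = 1365/(2.89)² = 163.4 W m^-2.
The planet absorbs (1−α)S over its disc πR² and re-emits over 4πR², so the mean absorbed flux is (1−0.208)·163.4/4 = 32.36 W m^-2.
Balancing against σT⁴: T = (32.36/5.67×10⁻⁸)^(1/4) = 154.6 K.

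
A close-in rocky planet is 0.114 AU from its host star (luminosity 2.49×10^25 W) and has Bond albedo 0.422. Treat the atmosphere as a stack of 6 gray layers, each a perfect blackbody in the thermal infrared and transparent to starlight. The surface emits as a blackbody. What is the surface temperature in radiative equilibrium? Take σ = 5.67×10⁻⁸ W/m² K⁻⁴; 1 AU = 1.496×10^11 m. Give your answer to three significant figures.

590 K

d = 0.114 × 1.496×10^11 m = 1.705×10^10 m.
Flux at the orbit: S = L/(4πd²) = 2.49×10^25/(4π·(1.71×10^10)²) = 6813 W/m².
Top-of-atmosphere balance: σT_e⁴ = S(1−α)/4 = 984.4 W/m² → T_e = 363.0 K.
For an N-layer opaque stack, T_s⁴ = (N+1)T_e⁴, hence T_s = (7)^(1/4)×363.0 K = 590.4 K.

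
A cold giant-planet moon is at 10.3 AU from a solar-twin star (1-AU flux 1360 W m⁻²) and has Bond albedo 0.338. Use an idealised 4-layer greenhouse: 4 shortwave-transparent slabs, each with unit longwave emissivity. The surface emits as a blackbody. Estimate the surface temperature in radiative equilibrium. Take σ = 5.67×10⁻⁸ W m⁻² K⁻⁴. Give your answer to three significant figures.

Irradiance scales as 1/d², so S = 1360 W m⁻² × (1/10.3)² = 12.82 W m⁻².
OLR = S(1−α)/4 = 2.122 W m⁻²; the top layer radiates at T_e = 78.21 K.
For an N-layer opaque stack, T_s⁴ = (N+1)T_e⁴, hence T_s = (5)^(1/4)×78.21 K = 117.0 K.

117 kelvin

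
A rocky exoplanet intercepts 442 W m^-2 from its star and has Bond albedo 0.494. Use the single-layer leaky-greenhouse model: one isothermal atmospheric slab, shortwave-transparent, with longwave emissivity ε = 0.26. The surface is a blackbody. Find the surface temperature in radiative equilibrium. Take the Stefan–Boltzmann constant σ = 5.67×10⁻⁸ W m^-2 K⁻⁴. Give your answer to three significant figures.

At the top of the atmosphere, σT_e⁴ = S(1−α)/4 = 55.91 W m^-2, giving T_e = 177.2 K.
Surface balance with a leaky layer gives σT_s⁴ = σT_e⁴·2/(2−ε), so T_s = T_e·[2/(2−0.26)]^(1/4) = 183.5 K.

183 K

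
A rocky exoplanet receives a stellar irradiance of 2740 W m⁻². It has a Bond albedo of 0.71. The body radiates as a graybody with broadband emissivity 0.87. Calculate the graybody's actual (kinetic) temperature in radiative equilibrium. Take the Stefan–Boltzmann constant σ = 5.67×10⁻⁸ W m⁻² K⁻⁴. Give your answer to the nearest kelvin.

252 K

The planet absorbs (1−α)S over its disc πR² and re-emits over 4πR², so the mean absorbed flux is (1−0.71)·2740/4 = 198.7 W m⁻².
Radiative balance εσT⁴ = 198.7 gives T = [198.7/(0.87·σ)]^(1/4) = 251.9 K.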